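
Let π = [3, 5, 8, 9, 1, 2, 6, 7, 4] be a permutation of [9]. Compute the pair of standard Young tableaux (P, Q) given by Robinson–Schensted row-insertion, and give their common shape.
P = [1, 2, 4, 7] / [3, 5, 6, 9] / [8];  Q = [1, 2, 3, 4] / [5, 6, 7, 8] / [9];  common shape = (4, 4, 1)

Row-insert the values π_1, π_2, … into P one at a time, bumping the leftmost entry strictly greater than the inserted value down to the next row. The recording tableau Q records, in position (i, j), the step at which that cell was added to P.
  Insert 3 (step 1): P = [3];  Q = [1]
  Insert 5 (step 2): P = [3, 5];  Q = [1, 2]
  Insert 8 (step 3): P = [3, 5, 8];  Q = [1, 2, 3]
  Insert 9 (step 4): P = [3, 5, 8, 9];  Q = [1, 2, 3, 4]
  Insert 1 (step 5): P = [1, 5, 8, 9] / [3];  Q = [1, 2, 3, 4] / [5]
  Insert 2 (step 6): P = [1, 2, 8, 9] / [3, 5];  Q = [1, 2, 3, 4] / [5, 6]
  Insert 6 (step 7): P = [1, 2, 6, 9] / [3, 5, 8];  Q = [1, 2, 3, 4] / [5, 6, 7]
  Insert 7 (step 8): P = [1, 2, 6, 7] / [3, 5, 8, 9];  Q = [1, 2, 3, 4] / [5, 6, 7, 8]
  Insert 4 (step 9): P = [1, 2, 4, 7] / [3, 5, 6, 9] / [8];  Q = [1, 2, 3, 4] / [5, 6, 7, 8] / [9]
Final shape: (4, 4, 1).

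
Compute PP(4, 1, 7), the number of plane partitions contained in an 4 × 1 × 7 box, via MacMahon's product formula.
PP(4, 1, 7) = 330

Evaluate the triple product over i = 1..4, j = 1..1, k = 1..7. The factors are (2/1) · (3/2) · (4/3) · (5/4) · (6/5) · (7/6) · (8/7) · (3/2) · … (28 factors total). The numerators and denominators telescope so the product is an integer; carrying out the multiplication exactly gives PP(4, 1, 7) = 330.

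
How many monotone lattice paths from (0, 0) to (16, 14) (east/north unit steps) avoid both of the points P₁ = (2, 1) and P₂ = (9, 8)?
Number of paths = 61199751

Inclusion–exclusion. Total paths: C(30, 16) = 145422675. Through P₁: C(3, 2)·C(27, 14) = 60174900. Through P₂: C(17, 9)·C(13, 7) = 41715960. Since P₁ is strictly southwest of P₂, a monotone path through both must visit P₁ then P₂; paths through both = C(3, 2)·C(14, 7)·C(13, 7) = 17667936. Avoid both = 145422675 − 60174900 − 41715960 + 17667936 = 61199751.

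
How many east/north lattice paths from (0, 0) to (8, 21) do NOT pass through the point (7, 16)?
Number of paths = 2821203

Total paths from (0, 0) to (8, 21): C(29, 8) = 4292145. Paths through (7, 16): (paths (0, 0) → (7, 16)) × (paths (7, 16) → (8, 21)) = C(23, 7) · C(6, 1) = 245157 · 6 = 1470942. Avoidance count = 4292145 − 1470942 = 2821203.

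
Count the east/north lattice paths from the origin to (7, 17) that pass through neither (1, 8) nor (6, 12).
Number of paths = 196479

Inclusion–exclusion. Total paths: C(24, 7) = 346104. Through P₁: C(9, 1)·C(15, 6) = 45045. Through P₂: C(18, 6)·C(6, 1) = 111384. Since P₁ is strictly southwest of P₂, a monotone path through both must visit P₁ then P₂; paths through both = C(9, 1)·C(9, 5)·C(6, 1) = 6804. Avoid both = 346104 − 45045 − 111384 + 6804 = 196479.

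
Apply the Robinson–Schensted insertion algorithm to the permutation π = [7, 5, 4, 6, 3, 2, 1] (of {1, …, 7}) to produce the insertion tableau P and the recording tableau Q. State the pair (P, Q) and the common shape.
P = [1, 6] / [2] / [3] / [4] / [5] / [7];  Q = [1, 4] / [2] / [3] / [5] / [6] / [7];  common shape = (2, 1, 1, 1, 1, 1)

Row-insert the values π_1, π_2, … into P one at a time, bumping the leftmost entry strictly greater than the inserted value down to the next row. The recording tableau Q records, in position (i, j), the step at which that cell was added to P.
  Insert 7 (step 1): P = [7];  Q = [1]
  Insert 5 (step 2): P = [5] / [7];  Q = [1] / [2]
  Insert 4 (step 3): P = [4] / [5] / [7];  Q = [1] / [2] / [3]
  Insert 6 (step 4): P = [4, 6] / [5] / [7];  Q = [1, 4] / [2] / [3]
  Insert 3 (step 5): P = [3, 6] / [4] / [5] / [7];  Q = [1, 4] / [2] / [3] / [5]
  Insert 2 (step 6): P = [2, 6] / [3] / [4] / [5] / [7];  Q = [1, 4] / [2] / [3] / [5] / [6]
  Insert 1 (step 7): P = [1, 6] / [2] / [3] / [4] / [5] / [7];  Q = [1, 4] / [2] / [3] / [5] / [6] / [7]
Final shape: (2, 1, 1, 1, 1, 1).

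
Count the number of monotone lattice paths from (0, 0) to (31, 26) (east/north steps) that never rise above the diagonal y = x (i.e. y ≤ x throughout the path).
Number of paths = 2291416680811797

By the reflection principle (André's argument), the number of monotone paths to (31, 26) with n ≤ m that never go above y = x is C(57, 31) − C(57, 32) = 12220888964329584 − 9929472283517787 = 2291416680811797.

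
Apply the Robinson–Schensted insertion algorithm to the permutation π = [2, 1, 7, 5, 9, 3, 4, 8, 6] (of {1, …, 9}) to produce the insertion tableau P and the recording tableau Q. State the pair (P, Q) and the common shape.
P = [1, 3, 4, 6] / [2, 5, 8] / [7, 9];  Q = [1, 3, 5, 8] / [2, 4, 7] / [6, 9];  common shape = (4, 3, 2)

Row-insert the values π_1, π_2, … into P one at a time, bumping the leftmost entry strictly greater than the inserted value down to the next row. The recording tableau Q records, in position (i, j), the step at which that cell was added to P.
  Insert 2 (step 1): P = [2];  Q = [1]
  Insert 1 (step 2): P = [1] / [2];  Q = [1] / [2]
  Insert 7 (step 3): P = [1, 7] / [2];  Q = [1, 3] / [2]
  Insert 5 (step 4): P = [1, 5] / [2, 7];  Q = [1, 3] / [2, 4]
  Insert 9 (step 5): P = [1, 5, 9] / [2, 7];  Q = [1, 3, 5] / [2, 4]
  Insert 3 (step 6): P = [1, 3, 9] / [2, 5] / [7];  Q = [1, 3, 5] / [2, 4] / [6]
  Insert 4 (step 7): P = [1, 3, 4] / [2, 5, 9] / [7];  Q = [1, 3, 5] / [2, 4, 7] / [6]
  Insert 8 (step 8): P = [1, 3, 4, 8] / [2, 5, 9] / [7];  Q = [1, 3, 5, 8] / [2, 4, 7] / [6]
  Insert 6 (step 9): P = [1, 3, 4, 6] / [2, 5, 8] / [7, 9];  Q = [1, 3, 5, 8] / [2, 4, 7] / [6, 9]
Final shape: (4, 3, 2).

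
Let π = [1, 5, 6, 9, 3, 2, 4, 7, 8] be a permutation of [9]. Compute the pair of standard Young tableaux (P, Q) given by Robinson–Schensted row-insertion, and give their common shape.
P = [1, 2, 4, 7, 8] / [3, 6, 9] / [5];  Q = [1, 2, 3, 4, 9] / [5, 7, 8] / [6];  common shape = (5, 3, 1)

Row-insert the values π_1, π_2, … into P one at a time, bumping the leftmost entry strictly greater than the inserted value down to the next row. The recording tableau Q records, in position (i, j), the step at which that cell was added to P.
  Insert 1 (step 1): P = [1];  Q = [1]
  Insert 5 (step 2): P = [1, 5];  Q = [1, 2]
  Insert 6 (step 3): P = [1, 5, 6];  Q = [1, 2, 3]
  Insert 9 (step 4): P = [1, 5, 6, 9];  Q = [1, 2, 3, 4]
  Insert 3 (step 5): P = [1, 3, 6, 9] / [5];  Q = [1, 2, 3, 4] / [5]
  Insert 2 (step 6): P = [1, 2, 6, 9] / [3] / [5];  Q = [1, 2, 3, 4] / [5] / [6]
  Insert 4 (step 7): P = [1, 2, 4, 9] / [3, 6] / [5];  Q = [1, 2, 3, 4] / [5, 7] / [6]
  Insert 7 (step 8): P = [1, 2, 4, 7] / [3, 6, 9] / [5];  Q = [1, 2, 3, 4] / [5, 7, 8] / [6]
  Insert 8 (step 9): P = [1, 2, 4, 7, 8] / [3, 6, 9] / [5];  Q = [1, 2, 3, 4, 9] / [5, 7, 8] / [6]
Final shape: (5, 3, 1).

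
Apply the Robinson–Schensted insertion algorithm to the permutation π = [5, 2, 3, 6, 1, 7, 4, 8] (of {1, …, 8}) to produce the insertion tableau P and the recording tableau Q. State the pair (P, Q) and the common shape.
P = [1, 3, 4, 7, 8] / [2, 6] / [5];  Q = [1, 3, 4, 6, 8] / [2, 7] / [5];  common shape = (5, 2, 1)

Row-insert the values π_1, π_2, … into P one at a time, bumping the leftmost entry strictly greater than the inserted value down to the next row. The recording tableau Q records, in position (i, j), the step at which that cell was added to P.
  Insert 5 (step 1): P = [5];  Q = [1]
  Insert 2 (step 2): P = [2] / [5];  Q = [1] / [2]
  Insert 3 (step 3): P = [2, 3] / [5];  Q = [1, 3] / [2]
  Insert 6 (step 4): P = [2, 3, 6] / [5];  Q = [1, 3, 4] / [2]
  Insert 1 (step 5): P = [1, 3, 6] / [2] / [5];  Q = [1, 3, 4] / [2] / [5]
  Insert 7 (step 6): P = [1, 3, 6, 7] / [2] / [5];  Q = [1, 3, 4, 6] / [2] / [5]
  Insert 4 (step 7): P = [1, 3, 4, 7] / [2, 6] / [5];  Q = [1, 3, 4, 6] / [2, 7] / [5]
  Insert 8 (step 8): P = [1, 3, 4, 7, 8] / [2, 6] / [5];  Q = [1, 3, 4, 6, 8] / [2, 7] / [5]
Final shape: (5, 2, 1).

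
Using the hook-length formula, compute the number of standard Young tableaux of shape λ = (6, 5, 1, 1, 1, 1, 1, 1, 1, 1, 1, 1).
# SYT of shape (6, 5, 1, 1, 1, 1, 1, 1, 1, 1, 1, 1) = 6390384

Hook-length formula: f^λ = n! / Π hook(c), product over all cells c of the Young diagram. For λ = (6, 5, 1, 1, 1, 1, 1, 1, 1, 1, 1, 1), n = 21 boxes. Hook lengths by row (left-to-right, top-to-bottom): [17, 6, 5, 4, 3, 1]; [15, 4, 3, 2, 1]; [10]; [9]; [8]; [7]; [6]; [5]; [4]; [3]; [2]; [1]. Product of hooks = 7994972160000. So f^λ = 21! / 7994972160000 = 51090942171709440000 / 7994972160000 = 6390384.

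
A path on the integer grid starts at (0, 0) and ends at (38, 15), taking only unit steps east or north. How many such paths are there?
Number of paths = 6250347750920

A monotone lattice path from (0, 0) to (38, 15) consists of 38 east steps and 15 north steps in some order, so it is determined by which 38 of the 53 steps are east. The count is C(53, 38) = 6250347750920.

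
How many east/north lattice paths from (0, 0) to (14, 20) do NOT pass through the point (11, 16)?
Number of paths = 935649315

Total paths from (0, 0) to (14, 20): C(34, 14) = 1391975640. Paths through (11, 16): (paths (0, 0) → (11, 16)) × (paths (11, 16) → (14, 20)) = C(27, 11) · C(7, 3) = 13037895 · 35 = 456326325. Avoidance count = 1391975640 − 456326325 = 935649315.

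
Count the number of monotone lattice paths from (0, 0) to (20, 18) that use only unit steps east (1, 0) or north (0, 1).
Number of paths = 33578000610

A monotone lattice path from (0, 0) to (20, 18) consists of 20 east steps and 18 north steps in some order, so it is determined by which 20 of the 38 steps are east. The count is C(38, 20) = 33578000610.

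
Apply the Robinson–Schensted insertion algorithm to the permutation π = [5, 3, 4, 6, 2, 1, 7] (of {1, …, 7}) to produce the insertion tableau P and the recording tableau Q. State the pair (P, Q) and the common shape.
P = [1, 4, 6, 7] / [2] / [3] / [5];  Q = [1, 3, 4, 7] / [2] / [5] / [6];  common shape = (4, 1, 1, 1)

Row-insert the values π_1, π_2, … into P one at a time, bumping the leftmost entry strictly greater than the inserted value down to the next row. The recording tableau Q records, in position (i, j), the step at which that cell was added to P.
  Insert 5 (step 1): P = [5];  Q = [1]
  Insert 3 (step 2): P = [3] / [5];  Q = [1] / [2]
  Insert 4 (step 3): P = [3, 4] / [5];  Q = [1, 3] / [2]
  Insert 6 (step 4): P = [3, 4, 6] / [5];  Q = [1, 3, 4] / [2]
  Insert 2 (step 5): P = [2, 4, 6] / [3] / [5];  Q = [1, 3, 4] / [2] / [5]
  Insert 1 (step 6): P = [1, 4, 6] / [2] / [3] / [5];  Q = [1, 3, 4] / [2] / [5] / [6]
  Insert 7 (step 7): P = [1, 4, 6, 7] / [2] / [3] / [5];  Q = [1, 3, 4, 7] / [2] / [5] / [6]
Final shape: (4, 1, 1, 1).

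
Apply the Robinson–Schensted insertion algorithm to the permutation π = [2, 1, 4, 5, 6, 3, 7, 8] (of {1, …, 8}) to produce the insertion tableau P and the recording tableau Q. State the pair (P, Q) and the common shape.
P = [1, 3, 5, 6, 7, 8] / [2, 4];  Q = [1, 3, 4, 5, 7, 8] / [2, 6];  common shape = (6, 2)

Row-insert the values π_1, π_2, … into P one at a time, bumping the leftmost entry strictly greater than the inserted value down to the next row. The recording tableau Q records, in position (i, j), the step at which that cell was added to P.
  Insert 2 (step 1): P = [2];  Q = [1]
  Insert 1 (step 2): P = [1] / [2];  Q = [1] / [2]
  Insert 4 (step 3): P = [1, 4] / [2];  Q = [1, 3] / [2]
  Insert 5 (step 4): P = [1, 4, 5] / [2];  Q = [1, 3, 4] / [2]
  Insert 6 (step 5): P = [1, 4, 5, 6] / [2];  Q = [1, 3, 4, 5] / [2]
  Insert 3 (step 6): P = [1, 3, 5, 6] / [2, 4];  Q = [1, 3, 4, 5] / [2, 6]
  Insert 7 (step 7): P = [1, 3, 5, 6, 7] / [2, 4];  Q = [1, 3, 4, 5, 7] / [2, 6]
  Insert 8 (step 8): P = [1, 3, 5, 6, 7, 8] / [2, 4];  Q = [1, 3, 4, 5, 7, 8] / [2, 6]
Final shape: (6, 2).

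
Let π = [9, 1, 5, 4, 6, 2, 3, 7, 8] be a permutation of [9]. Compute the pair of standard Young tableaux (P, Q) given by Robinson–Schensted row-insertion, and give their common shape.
P = [1, 2, 3, 7, 8] / [4, 6] / [5] / [9];  Q = [1, 3, 5, 8, 9] / [2, 7] / [4] / [6];  common shape = (5, 2, 1, 1)

Row-insert the values π_1, π_2, … into P one at a time, bumping the leftmost entry strictly greater than the inserted value down to the next row. The recording tableau Q records, in position (i, j), the step at which that cell was added to P.
  Insert 9 (step 1): P = [9];  Q = [1]
  Insert 1 (step 2): P = [1] / [9];  Q = [1] / [2]
  Insert 5 (step 3): P = [1, 5] / [9];  Q = [1, 3] / [2]
  Insert 4 (step 4): P = [1, 4] / [5] / [9];  Q = [1, 3] / [2] / [4]
  Insert 6 (step 5): P = [1, 4, 6] / [5] / [9];  Q = [1, 3, 5] / [2] / [4]
  Insert 2 (step 6): P = [1, 2, 6] / [4] / [5] / [9];  Q = [1, 3, 5] / [2] / [4] / [6]
  Insert 3 (step 7): P = [1, 2, 3] / [4, 6] / [5] / [9];  Q = [1, 3, 5] / [2, 7] / [4] / [6]
  Insert 7 (step 8): P = [1, 2, 3, 7] / [4, 6] / [5] / [9];  Q = [1, 3, 5, 8] / [2, 7] / [4] / [6]
  Insert 8 (step 9): P = [1, 2, 3, 7, 8] / [4, 6] / [5] / [9];  Q = [1, 3, 5, 8, 9] / [2, 7] / [4] / [6]
Final shape: (5, 2, 1, 1).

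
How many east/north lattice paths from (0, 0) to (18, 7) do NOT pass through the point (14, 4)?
Number of paths = 373600

Total paths from (0, 0) to (18, 7): C(25, 18) = 480700. Paths through (14, 4): (paths (0, 0) → (14, 4)) × (paths (14, 4) → (18, 7)) = C(18, 14) · C(7, 4) = 3060 · 35 = 107100. Avoidance count = 480700 − 107100 = 373600.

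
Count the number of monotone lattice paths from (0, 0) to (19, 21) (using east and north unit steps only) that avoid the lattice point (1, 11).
Number of paths = 131124931080

Total paths from (0, 0) to (19, 21): C(40, 19) = 131282408400. Paths through (1, 11): (paths (0, 0) → (1, 11)) × (paths (1, 11) → (19, 21)) = C(12, 1) · C(28, 18) = 12 · 13123110 = 157477320. Avoidance count = 131282408400 − 157477320 = 131124931080.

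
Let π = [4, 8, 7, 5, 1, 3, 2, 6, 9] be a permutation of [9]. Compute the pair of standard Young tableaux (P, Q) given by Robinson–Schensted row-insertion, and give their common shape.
P = [1, 2, 6, 9] / [3, 5] / [4] / [7] / [8];  Q = [1, 2, 8, 9] / [3, 6] / [4] / [5] / [7];  common shape = (4, 2, 1, 1, 1)

Row-insert the values π_1, π_2, … into P one at a time, bumping the leftmost entry strictly greater than the inserted value down to the next row. The recording tableau Q records, in position (i, j), the step at which that cell was added to P.
  Insert 4 (step 1): P = [4];  Q = [1]
  Insert 8 (step 2): P = [4, 8];  Q = [1, 2]
  Insert 7 (step 3): P = [4, 7] / [8];  Q = [1, 2] / [3]
  Insert 5 (step 4): P = [4, 5] / [7] / [8];  Q = [1, 2] / [3] / [4]
  Insert 1 (step 5): P = [1, 5] / [4] / [7] / [8];  Q = [1, 2] / [3] / [4] / [5]
  Insert 3 (step 6): P = [1, 3] / [4, 5] / [7] / [8];  Q = [1, 2] / [3, 6] / [4] / [5]
  Insert 2 (step 7): P = [1, 2] / [3, 5] / [4] / [7] / [8];  Q = [1, 2] / [3, 6] / [4] / [5] / [7]
  Insert 6 (step 8): P = [1, 2, 6] / [3, 5] / [4] / [7] / [8];  Q = [1, 2, 8] / [3, 6] / [4] / [5] / [7]
  Insert 9 (step 9): P = [1, 2, 6, 9] / [3, 5] / [4] / [7] / [8];  Q = [1, 2, 8, 9] / [3, 6] / [4] / [5] / [7]
Final shape: (4, 2, 1, 1, 1).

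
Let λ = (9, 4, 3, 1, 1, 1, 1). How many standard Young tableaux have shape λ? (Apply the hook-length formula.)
# SYT of shape (9, 4, 3, 1, 1, 1, 1) = 59121920

Hook-length formula: f^λ = n! / Π hook(c), product over all cells c of the Young diagram. For λ = (9, 4, 3, 1, 1, 1, 1), n = 20 boxes. Hook lengths by row (left-to-right, top-to-bottom): [15, 10, 9, 7, 5, 4, 3, 2, 1]; [9, 4, 3, 1]; [7, 2, 1]; [4]; [3]; [2]; [1]. Product of hooks = 41150592000. So f^λ = 20! / 41150592000 = 2432902008176640000 / 41150592000 = 59121920.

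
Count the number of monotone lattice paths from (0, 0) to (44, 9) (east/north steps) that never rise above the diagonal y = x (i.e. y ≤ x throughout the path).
Number of paths = 3545290840

By the reflection principle (André's argument), the number of monotone paths to (44, 9) with n ≤ m that never go above y = x is C(53, 44) − C(53, 45) = 4431613550 − 886322710 = 3545290840.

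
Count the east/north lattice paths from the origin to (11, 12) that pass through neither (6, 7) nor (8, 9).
Number of paths = 639366

Inclusion–exclusion. Total paths: C(23, 11) = 1352078. Through P₁: C(13, 6)·C(10, 5) = 432432. Through P₂: C(17, 8)·C(6, 3) = 486200. Since P₁ is strictly southwest of P₂, a monotone path through both must visit P₁ then P₂; paths through both = C(13, 6)·C(4, 2)·C(6, 3) = 205920. Avoid both = 1352078 − 432432 − 486200 + 205920 = 639366.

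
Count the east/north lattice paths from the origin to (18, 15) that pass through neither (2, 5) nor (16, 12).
Number of paths = 645813135

Inclusion–exclusion. Total paths: C(33, 18) = 1037158320. Through P₁: C(7, 2)·C(26, 16) = 111546435. Through P₂: C(28, 16)·C(5, 2) = 304217550. Since P₁ is strictly southwest of P₂, a monotone path through both must visit P₁ then P₂; paths through both = C(7, 2)·C(21, 14)·C(5, 2) = 24418800. Avoid both = 1037158320 − 111546435 − 304217550 + 24418800 = 645813135.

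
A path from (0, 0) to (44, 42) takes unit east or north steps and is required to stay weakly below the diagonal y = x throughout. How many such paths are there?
Number of paths = 432446640387911341427340

By the reflection principle (André's argument), the number of monotone paths to (44, 42) with n ≤ m that never go above y = x is C(86, 44) − C(86, 45) = 6486699605818670121410100 − 6054252965430758779982760 = 432446640387911341427340.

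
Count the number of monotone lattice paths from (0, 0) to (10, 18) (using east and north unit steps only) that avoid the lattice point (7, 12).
Number of paths = 8890518

Total paths from (0, 0) to (10, 18): C(28, 10) = 13123110. Paths through (7, 12): (paths (0, 0) → (7, 12)) × (paths (7, 12) → (10, 18)) = C(19, 7) · C(9, 3) = 50388 · 84 = 4232592. Avoidance count = 13123110 − 4232592 = 8890518.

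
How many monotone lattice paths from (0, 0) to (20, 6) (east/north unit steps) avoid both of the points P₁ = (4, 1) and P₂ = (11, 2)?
Number of paths = 101315

Inclusion–exclusion. Total paths: C(26, 20) = 230230. Through P₁: C(5, 4)·C(21, 16) = 101745. Through P₂: C(13, 11)·C(13, 9) = 55770. Since P₁ is strictly southwest of P₂, a monotone path through both must visit P₁ then P₂; paths through both = C(5, 4)·C(8, 7)·C(13, 9) = 28600. Avoid both = 230230 − 101745 − 55770 + 28600 = 101315.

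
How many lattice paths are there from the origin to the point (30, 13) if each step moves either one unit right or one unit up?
Number of paths = 36576848168

A monotone lattice path from (0, 0) to (30, 13) consists of 30 east steps and 13 north steps in some order, so it is determined by which 30 of the 43 steps are east. The count is C(43, 30) = 36576848168.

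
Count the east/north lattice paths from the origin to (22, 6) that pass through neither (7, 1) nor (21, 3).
Number of paths = 248452

Inclusion–exclusion. Total paths: C(28, 22) = 376740. Through P₁: C(8, 7)·C(20, 15) = 124032. Through P₂: C(24, 21)·C(4, 1) = 8096. Since P₁ is strictly southwest of P₂, a monotone path through both must visit P₁ then P₂; paths through both = C(8, 7)·C(16, 14)·C(4, 1) = 3840. Avoid both = 376740 − 124032 − 8096 + 3840 = 248452.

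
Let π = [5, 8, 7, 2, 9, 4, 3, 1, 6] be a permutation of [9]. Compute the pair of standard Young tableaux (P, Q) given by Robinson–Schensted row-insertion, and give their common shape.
P = [1, 3, 6] / [2, 7, 9] / [4] / [5] / [8];  Q = [1, 2, 5] / [3, 6, 9] / [4] / [7] / [8];  common shape = (3, 3, 1, 1, 1)

Row-insert the values π_1, π_2, … into P one at a time, bumping the leftmost entry strictly greater than the inserted value down to the next row. The recording tableau Q records, in position (i, j), the step at which that cell was added to P.
  Insert 5 (step 1): P = [5];  Q = [1]
  Insert 8 (step 2): P = [5, 8];  Q = [1, 2]
  Insert 7 (step 3): P = [5, 7] / [8];  Q = [1, 2] / [3]
  Insert 2 (step 4): P = [2, 7] / [5] / [8];  Q = [1, 2] / [3] / [4]
  Insert 9 (step 5): P = [2, 7, 9] / [5] / [8];  Q = [1, 2, 5] / [3] / [4]
  Insert 4 (step 6): P = [2, 4, 9] / [5, 7] / [8];  Q = [1, 2, 5] / [3, 6] / [4]
  Insert 3 (step 7): P = [2, 3, 9] / [4, 7] / [5] / [8];  Q = [1, 2, 5] / [3, 6] / [4] / [7]
  Insert 1 (step 8): P = [1, 3, 9] / [2, 7] / [4] / [5] / [8];  Q = [1, 2, 5] / [3, 6] / [4] / [7] / [8]
  Insert 6 (step 9): P = [1, 3, 6] / [2, 7, 9] / [4] / [5] / [8];  Q = [1, 2, 5] / [3, 6, 9] / [4] / [7] / [8]
Final shape: (3, 3, 1, 1, 1).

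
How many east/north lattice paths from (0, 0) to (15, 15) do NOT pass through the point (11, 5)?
Number of paths = 150745152

Total paths from (0, 0) to (15, 15): C(30, 15) = 155117520. Paths through (11, 5): (paths (0, 0) → (11, 5)) × (paths (11, 5) → (15, 15)) = C(16, 11) · C(14, 4) = 4368 · 1001 = 4372368. Avoidance count = 155117520 − 4372368 = 150745152.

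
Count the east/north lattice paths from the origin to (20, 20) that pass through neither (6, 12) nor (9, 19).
Number of paths = 131854167900

Inclusion–exclusion. Total paths: C(40, 20) = 137846528820. Through P₁: C(18, 6)·C(22, 14) = 5936210280. Through P₂: C(28, 9)·C(12, 11) = 82882800. Since P₁ is strictly southwest of P₂, a monotone path through both must visit P₁ then P₂; paths through both = C(18, 6)·C(10, 3)·C(12, 11) = 26732160. Avoid both = 137846528820 − 5936210280 − 82882800 + 26732160 = 131854167900.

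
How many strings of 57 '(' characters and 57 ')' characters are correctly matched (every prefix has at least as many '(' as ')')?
C_57 = 26700952856774851904245220912664

These balanced parentheses are counted by the Catalan number C_n = (1/(n + 1)) · C(2n, n). For n = 57: C_57 = (1/58) · C(114, 57) = 1548655265692941410446222812934512/58 = 26700952856774851904245220912664.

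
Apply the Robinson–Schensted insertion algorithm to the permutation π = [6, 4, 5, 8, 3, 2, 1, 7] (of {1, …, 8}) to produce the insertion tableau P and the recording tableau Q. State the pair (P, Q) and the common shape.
P = [1, 5, 7] / [2, 8] / [3] / [4] / [6];  Q = [1, 3, 4] / [2, 8] / [5] / [6] / [7];  common shape = (3, 2, 1, 1, 1)

Row-insert the values π_1, π_2, … into P one at a time, bumping the leftmost entry strictly greater than the inserted value down to the next row. The recording tableau Q records, in position (i, j), the step at which that cell was added to P.
  Insert 6 (step 1): P = [6];  Q = [1]
  Insert 4 (step 2): P = [4] / [6];  Q = [1] / [2]
  Insert 5 (step 3): P = [4, 5] / [6];  Q = [1, 3] / [2]
  Insert 8 (step 4): P = [4, 5, 8] / [6];  Q = [1, 3, 4] / [2]
  Insert 3 (step 5): P = [3, 5, 8] / [4] / [6];  Q = [1, 3, 4] / [2] / [5]
  Insert 2 (step 6): P = [2, 5, 8] / [3] / [4] / [6];  Q = [1, 3, 4] / [2] / [5] / [6]
  Insert 1 (step 7): P = [1, 5, 8] / [2] / [3] / [4] / [6];  Q = [1, 3, 4] / [2] / [5] / [6] / [7]
  Insert 7 (step 8): P = [1, 5, 7] / [2, 8] / [3] / [4] / [6];  Q = [1, 3, 4] / [2, 8] / [5] / [6] / [7]
Final shape: (3, 2, 1, 1, 1).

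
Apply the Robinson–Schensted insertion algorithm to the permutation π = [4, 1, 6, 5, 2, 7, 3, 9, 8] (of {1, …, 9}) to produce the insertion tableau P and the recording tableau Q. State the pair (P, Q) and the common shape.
P = [1, 2, 3, 8] / [4, 5, 7, 9] / [6];  Q = [1, 3, 6, 8] / [2, 4, 7, 9] / [5];  common shape = (4, 4, 1)

Row-insert the values π_1, π_2, … into P one at a time, bumping the leftmost entry strictly greater than the inserted value down to the next row. The recording tableau Q records, in position (i, j), the step at which that cell was added to P.
  Insert 4 (step 1): P = [4];  Q = [1]
  Insert 1 (step 2): P = [1] / [4];  Q = [1] / [2]
  Insert 6 (step 3): P = [1, 6] / [4];  Q = [1, 3] / [2]
  Insert 5 (step 4): P = [1, 5] / [4, 6];  Q = [1, 3] / [2, 4]
  Insert 2 (step 5): P = [1, 2] / [4, 5] / [6];  Q = [1, 3] / [2, 4] / [5]
  Insert 7 (step 6): P = [1, 2, 7] / [4, 5] / [6];  Q = [1, 3, 6] / [2, 4] / [5]
  Insert 3 (step 7): P = [1, 2, 3] / [4, 5, 7] / [6];  Q = [1, 3, 6] / [2, 4, 7] / [5]
  Insert 9 (step 8): P = [1, 2, 3, 9] / [4, 5, 7] / [6];  Q = [1, 3, 6, 8] / [2, 4, 7] / [5]
  Insert 8 (step 9): P = [1, 2, 3, 8] / [4, 5, 7, 9] / [6];  Q = [1, 3, 6, 8] / [2, 4, 7, 9] / [5]
Final shape: (4, 4, 1).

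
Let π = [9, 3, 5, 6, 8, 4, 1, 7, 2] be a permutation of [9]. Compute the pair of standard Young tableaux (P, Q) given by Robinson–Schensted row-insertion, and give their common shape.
P = [1, 2, 6, 7] / [3, 4] / [5, 8] / [9];  Q = [1, 3, 4, 5] / [2, 8] / [6, 9] / [7];  common shape = (4, 2, 2, 1)

Row-insert the values π_1, π_2, … into P one at a time, bumping the leftmost entry strictly greater than the inserted value down to the next row. The recording tableau Q records, in position (i, j), the step at which that cell was added to P.
  Insert 9 (step 1): P = [9];  Q = [1]
  Insert 3 (step 2): P = [3] / [9];  Q = [1] / [2]
  Insert 5 (step 3): P = [3, 5] / [9];  Q = [1, 3] / [2]
  Insert 6 (step 4): P = [3, 5, 6] / [9];  Q = [1, 3, 4] / [2]
  Insert 8 (step 5): P = [3, 5, 6, 8] / [9];  Q = [1, 3, 4, 5] / [2]
  Insert 4 (step 6): P = [3, 4, 6, 8] / [5] / [9];  Q = [1, 3, 4, 5] / [2] / [6]
  Insert 1 (step 7): P = [1, 4, 6, 8] / [3] / [5] / [9];  Q = [1, 3, 4, 5] / [2] / [6] / [7]
  Insert 7 (step 8): P = [1, 4, 6, 7] / [3, 8] / [5] / [9];  Q = [1, 3, 4, 5] / [2, 8] / [6] / [7]
  Insert 2 (step 9): P = [1, 2, 6, 7] / [3, 4] / [5, 8] / [9];  Q = [1, 3, 4, 5] / [2, 8] / [6, 9] / [7]
Final shape: (4, 2, 2, 1).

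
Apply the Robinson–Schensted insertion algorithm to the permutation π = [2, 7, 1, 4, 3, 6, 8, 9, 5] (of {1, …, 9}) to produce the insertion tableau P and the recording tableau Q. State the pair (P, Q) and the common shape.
P = [1, 3, 5, 8, 9] / [2, 4, 6] / [7];  Q = [1, 2, 6, 7, 8] / [3, 4, 9] / [5];  common shape = (5, 3, 1)

Row-insert the values π_1, π_2, … into P one at a time, bumping the leftmost entry strictly greater than the inserted value down to the next row. The recording tableau Q records, in position (i, j), the step at which that cell was added to P.
  Insert 2 (step 1): P = [2];  Q = [1]
  Insert 7 (step 2): P = [2, 7];  Q = [1, 2]
  Insert 1 (step 3): P = [1, 7] / [2];  Q = [1, 2] / [3]
  Insert 4 (step 4): P = [1, 4] / [2, 7];  Q = [1, 2] / [3, 4]
  Insert 3 (step 5): P = [1, 3] / [2, 4] / [7];  Q = [1, 2] / [3, 4] / [5]
  Insert 6 (step 6): P = [1, 3, 6] / [2, 4] / [7];  Q = [1, 2, 6] / [3, 4] / [5]
  Insert 8 (step 7): P = [1, 3, 6, 8] / [2, 4] / [7];  Q = [1, 2, 6, 7] / [3, 4] / [5]
  Insert 9 (step 8): P = [1, 3, 6, 8, 9] / [2, 4] / [7];  Q = [1, 2, 6, 7, 8] / [3, 4] / [5]
  Insert 5 (step 9): P = [1, 3, 5, 8, 9] / [2, 4, 6] / [7];  Q = [1, 2, 6, 7, 8] / [3, 4, 9] / [5]
Final shape: (5, 3, 1).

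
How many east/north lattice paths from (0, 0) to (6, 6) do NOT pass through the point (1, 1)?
Number of paths = 420

Total paths from (0, 0) to (6, 6): C(12, 6) = 924. Paths through (1, 1): (paths (0, 0) → (1, 1)) × (paths (1, 1) → (6, 6)) = C(2, 1) · C(10, 5) = 2 · 252 = 504. Avoidance count = 924 − 504 = 420.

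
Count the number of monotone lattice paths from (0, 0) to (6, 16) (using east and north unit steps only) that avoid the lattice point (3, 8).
Number of paths = 47388

Total paths from (0, 0) to (6, 16): C(22, 6) = 74613. Paths through (3, 8): (paths (0, 0) → (3, 8)) × (paths (3, 8) → (6, 16)) = C(11, 3) · C(11, 3) = 165 · 165 = 27225. Avoidance count = 74613 − 27225 = 47388.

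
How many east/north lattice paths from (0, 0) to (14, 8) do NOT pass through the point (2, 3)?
Number of paths = 257890

Total paths from (0, 0) to (14, 8): C(22, 14) = 319770. Paths through (2, 3): (paths (0, 0) → (2, 3)) × (paths (2, 3) → (14, 8)) = C(5, 2) · C(17, 12) = 10 · 6188 = 61880. Avoidance count = 319770 − 61880 = 257890.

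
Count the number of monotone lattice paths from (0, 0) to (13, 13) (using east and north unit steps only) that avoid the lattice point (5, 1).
Number of paths = 9644780

Total paths from (0, 0) to (13, 13): C(26, 13) = 10400600. Paths through (5, 1): (paths (0, 0) → (5, 1)) × (paths (5, 1) → (13, 13)) = C(6, 5) · C(20, 8) = 6 · 125970 = 755820. Avoidance count = 10400600 − 755820 = 9644780.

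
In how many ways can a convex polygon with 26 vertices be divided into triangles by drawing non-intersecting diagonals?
C_24 = 1289904147324

These polygon triangulations are counted by the Catalan number C_n = (1/(n + 1)) · C(2n, n). For n = 24: C_24 = (1/25) · C(48, 24) = 32247603683100/25 = 1289904147324.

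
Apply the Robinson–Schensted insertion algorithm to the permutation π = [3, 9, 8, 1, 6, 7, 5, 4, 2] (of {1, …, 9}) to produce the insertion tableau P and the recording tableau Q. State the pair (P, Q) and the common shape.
P = [1, 2, 7] / [3, 4] / [5] / [6] / [8] / [9];  Q = [1, 2, 6] / [3, 5] / [4] / [7] / [8] / [9];  common shape = (3, 2, 1, 1, 1, 1)

Row-insert the values π_1, π_2, … into P one at a time, bumping the leftmost entry strictly greater than the inserted value down to the next row. The recording tableau Q records, in position (i, j), the step at which that cell was added to P.
  Insert 3 (step 1): P = [3];  Q = [1]
  Insert 9 (step 2): P = [3, 9];  Q = [1, 2]
  Insert 8 (step 3): P = [3, 8] / [9];  Q = [1, 2] / [3]
  Insert 1 (step 4): P = [1, 8] / [3] / [9];  Q = [1, 2] / [3] / [4]
  Insert 6 (step 5): P = [1, 6] / [3, 8] / [9];  Q = [1, 2] / [3, 5] / [4]
  Insert 7 (step 6): P = [1, 6, 7] / [3, 8] / [9];  Q = [1, 2, 6] / [3, 5] / [4]
  Insert 5 (step 7): P = [1, 5, 7] / [3, 6] / [8] / [9];  Q = [1, 2, 6] / [3, 5] / [4] / [7]
  Insert 4 (step 8): P = [1, 4, 7] / [3, 5] / [6] / [8] / [9];  Q = [1, 2, 6] / [3, 5] / [4] / [7] / [8]
  Insert 2 (step 9): P = [1, 2, 7] / [3, 4] / [5] / [6] / [8] / [9];  Q = [1, 2, 6] / [3, 5] / [4] / [7] / [8] / [9]
Final shape: (3, 2, 1, 1, 1, 1).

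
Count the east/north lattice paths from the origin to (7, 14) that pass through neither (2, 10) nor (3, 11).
Number of paths = 99844

Inclusion–exclusion. Total paths: C(21, 7) = 116280. Through P₁: C(12, 2)·C(9, 5) = 8316. Through P₂: C(14, 3)·C(7, 4) = 12740. Since P₁ is strictly southwest of P₂, a monotone path through both must visit P₁ then P₂; paths through both = C(12, 2)·C(2, 1)·C(7, 4) = 4620. Avoid both = 116280 − 8316 − 12740 + 4620 = 99844.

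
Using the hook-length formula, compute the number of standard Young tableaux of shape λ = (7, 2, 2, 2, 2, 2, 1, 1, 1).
# SYT of shape (7, 2, 2, 2, 2, 2, 1, 1, 1) = 11286912

Hook-length formula: f^λ = n! / Π hook(c), product over all cells c of the Young diagram. For λ = (7, 2, 2, 2, 2, 2, 1, 1, 1), n = 20 boxes. Hook lengths by row (left-to-right, top-to-bottom): [15, 11, 5, 4, 3, 2, 1]; [9, 5]; [8, 4]; [7, 3]; [6, 2]; [5, 1]; [3]; [2]; [1]. Product of hooks = 215550720000. So f^λ = 20! / 215550720000 = 2432902008176640000 / 215550720000 = 11286912.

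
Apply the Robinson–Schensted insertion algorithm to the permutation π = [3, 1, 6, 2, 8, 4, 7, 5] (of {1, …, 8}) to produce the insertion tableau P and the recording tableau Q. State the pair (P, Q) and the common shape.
P = [1, 2, 4, 5] / [3, 6, 7] / [8];  Q = [1, 3, 5, 7] / [2, 4, 6] / [8];  common shape = (4, 3, 1)

Row-insert the values π_1, π_2, … into P one at a time, bumping the leftmost entry strictly greater than the inserted value down to the next row. The recording tableau Q records, in position (i, j), the step at which that cell was added to P.
  Insert 3 (step 1): P = [3];  Q = [1]
  Insert 1 (step 2): P = [1] / [3];  Q = [1] / [2]
  Insert 6 (step 3): P = [1, 6] / [3];  Q = [1, 3] / [2]
  Insert 2 (step 4): P = [1, 2] / [3, 6];  Q = [1, 3] / [2, 4]
  Insert 8 (step 5): P = [1, 2, 8] / [3, 6];  Q = [1, 3, 5] / [2, 4]
  Insert 4 (step 6): P = [1, 2, 4] / [3, 6, 8];  Q = [1, 3, 5] / [2, 4, 6]
  Insert 7 (step 7): P = [1, 2, 4, 7] / [3, 6, 8];  Q = [1, 3, 5, 7] / [2, 4, 6]
  Insert 5 (step 8): P = [1, 2, 4, 5] / [3, 6, 7] / [8];  Q = [1, 3, 5, 7] / [2, 4, 6] / [8]
Final shape: (4, 3, 1).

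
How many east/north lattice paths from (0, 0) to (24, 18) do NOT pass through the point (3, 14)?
Number of paths = 353688519050

Total paths from (0, 0) to (24, 18): C(42, 24) = 353697121050. Paths through (3, 14): (paths (0, 0) → (3, 14)) × (paths (3, 14) → (24, 18)) = C(17, 3) · C(25, 21) = 680 · 12650 = 8602000. Avoidance count = 353697121050 − 8602000 = 353688519050.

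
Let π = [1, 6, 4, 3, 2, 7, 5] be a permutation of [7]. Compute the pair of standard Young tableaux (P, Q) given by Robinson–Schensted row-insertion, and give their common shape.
P = [1, 2, 5] / [3, 7] / [4] / [6];  Q = [1, 2, 6] / [3, 7] / [4] / [5];  common shape = (3, 2, 1, 1)

Row-insert the values π_1, π_2, … into P one at a time, bumping the leftmost entry strictly greater than the inserted value down to the next row. The recording tableau Q records, in position (i, j), the step at which that cell was added to P.
  Insert 1 (step 1): P = [1];  Q = [1]
  Insert 6 (step 2): P = [1, 6];  Q = [1, 2]
  Insert 4 (step 3): P = [1, 4] / [6];  Q = [1, 2] / [3]
  Insert 3 (step 4): P = [1, 3] / [4] / [6];  Q = [1, 2] / [3] / [4]
  Insert 2 (step 5): P = [1, 2] / [3] / [4] / [6];  Q = [1, 2] / [3] / [4] / [5]
  Insert 7 (step 6): P = [1, 2, 7] / [3] / [4] / [6];  Q = [1, 2, 6] / [3] / [4] / [5]
  Insert 5 (step 7): P = [1, 2, 5] / [3, 7] / [4] / [6];  Q = [1, 2, 6] / [3, 7] / [4] / [5]
Final shape: (3, 2, 1, 1).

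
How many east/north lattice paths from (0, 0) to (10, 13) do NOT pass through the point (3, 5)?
Number of paths = 783706

Total paths from (0, 0) to (10, 13): C(23, 10) = 1144066. Paths through (3, 5): (paths (0, 0) → (3, 5)) × (paths (3, 5) → (10, 13)) = C(8, 3) · C(15, 7) = 56 · 6435 = 360360. Avoidance count = 1144066 − 360360 = 783706.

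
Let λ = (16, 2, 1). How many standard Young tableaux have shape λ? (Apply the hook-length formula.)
# SYT of shape (16, 2, 1) = 1615

Hook-length formula: f^λ = n! / Π hook(c), product over all cells c of the Young diagram. For λ = (16, 2, 1), n = 19 boxes. Hook lengths by row (left-to-right, top-to-bottom): [18, 16, 14, 13, 12, 11, 10, 9, 8, 7, 6, 5, 4, 3, 2, 1]; [3, 1]; [1]. Product of hooks = 75322043596800. So f^λ = 19! / 75322043596800 = 121645100408832000 / 75322043596800 = 1615.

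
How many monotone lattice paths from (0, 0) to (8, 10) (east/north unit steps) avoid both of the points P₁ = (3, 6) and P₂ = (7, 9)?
Number of paths = 16174

Inclusion–exclusion. Total paths: C(18, 8) = 43758. Through P₁: C(9, 3)·C(9, 5) = 10584. Through P₂: C(16, 7)·C(2, 1) = 22880. Since P₁ is strictly southwest of P₂, a monotone path through both must visit P₁ then P₂; paths through both = C(9, 3)·C(7, 4)·C(2, 1) = 5880. Avoid both = 43758 − 10584 − 22880 + 5880 = 16174.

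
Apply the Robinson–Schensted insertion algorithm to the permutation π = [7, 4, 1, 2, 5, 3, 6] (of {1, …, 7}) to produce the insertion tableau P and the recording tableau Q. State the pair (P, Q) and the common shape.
P = [1, 2, 3, 6] / [4, 5] / [7];  Q = [1, 4, 5, 7] / [2, 6] / [3];  common shape = (4, 2, 1)

Row-insert the values π_1, π_2, … into P one at a time, bumping the leftmost entry strictly greater than the inserted value down to the next row. The recording tableau Q records, in position (i, j), the step at which that cell was added to P.
  Insert 7 (step 1): P = [7];  Q = [1]
  Insert 4 (step 2): P = [4] / [7];  Q = [1] / [2]
  Insert 1 (step 3): P = [1] / [4] / [7];  Q = [1] / [2] / [3]
  Insert 2 (step 4): P = [1, 2] / [4] / [7];  Q = [1, 4] / [2] / [3]
  Insert 5 (step 5): P = [1, 2, 5] / [4] / [7];  Q = [1, 4, 5] / [2] / [3]
  Insert 3 (step 6): P = [1, 2, 3] / [4, 5] / [7];  Q = [1, 4, 5] / [2, 6] / [3]
  Insert 6 (step 7): P = [1, 2, 3, 6] / [4, 5] / [7];  Q = [1, 4, 5, 7] / [2, 6] / [3]
Final shape: (4, 2, 1).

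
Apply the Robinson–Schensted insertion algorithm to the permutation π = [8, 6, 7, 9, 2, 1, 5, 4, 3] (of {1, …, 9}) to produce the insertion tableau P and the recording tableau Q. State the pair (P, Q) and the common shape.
P = [1, 3, 9] / [2, 4] / [5, 7] / [6] / [8];  Q = [1, 3, 4] / [2, 7] / [5, 8] / [6] / [9];  common shape = (3, 2, 2, 1, 1)

Row-insert the values π_1, π_2, … into P one at a time, bumping the leftmost entry strictly greater than the inserted value down to the next row. The recording tableau Q records, in position (i, j), the step at which that cell was added to P.
  Insert 8 (step 1): P = [8];  Q = [1]
  Insert 6 (step 2): P = [6] / [8];  Q = [1] / [2]
  Insert 7 (step 3): P = [6, 7] / [8];  Q = [1, 3] / [2]
  Insert 9 (step 4): P = [6, 7, 9] / [8];  Q = [1, 3, 4] / [2]
  Insert 2 (step 5): P = [2, 7, 9] / [6] / [8];  Q = [1, 3, 4] / [2] / [5]
  Insert 1 (step 6): P = [1, 7, 9] / [2] / [6] / [8];  Q = [1, 3, 4] / [2] / [5] / [6]
  Insert 5 (step 7): P = [1, 5, 9] / [2, 7] / [6] / [8];  Q = [1, 3, 4] / [2, 7] / [5] / [6]
  Insert 4 (step 8): P = [1, 4, 9] / [2, 5] / [6, 7] / [8];  Q = [1, 3, 4] / [2, 7] / [5, 8] / [6]
  Insert 3 (step 9): P = [1, 3, 9] / [2, 4] / [5, 7] / [6] / [8];  Q = [1, 3, 4] / [2, 7] / [5, 8] / [6] / [9]
Final shape: (3, 2, 2, 1, 1).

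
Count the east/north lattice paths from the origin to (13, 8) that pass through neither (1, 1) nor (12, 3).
Number of paths = 100920

Inclusion–exclusion. Total paths: C(21, 13) = 203490. Through P₁: C(2, 1)·C(19, 12) = 100776. Through P₂: C(15, 12)·C(6, 1) = 2730. Since P₁ is strictly southwest of P₂, a monotone path through both must visit P₁ then P₂; paths through both = C(2, 1)·C(13, 11)·C(6, 1) = 936. Avoid both = 203490 − 100776 − 2730 + 936 = 100920.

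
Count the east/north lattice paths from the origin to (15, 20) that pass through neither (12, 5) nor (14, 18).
Number of paths = 1830536172

Inclusion–exclusion. Total paths: C(35, 15) = 3247943160. Through P₁: C(17, 12)·C(18, 3) = 5049408. Through P₂: C(32, 14)·C(3, 1) = 1414306800. Since P₁ is strictly southwest of P₂, a monotone path through both must visit P₁ then P₂; paths through both = C(17, 12)·C(15, 2)·C(3, 1) = 1949220. Avoid both = 3247943160 − 5049408 − 1414306800 + 1949220 = 1830536172.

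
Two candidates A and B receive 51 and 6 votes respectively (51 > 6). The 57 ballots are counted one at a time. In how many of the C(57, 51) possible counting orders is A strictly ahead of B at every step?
Strict-lead orderings = 28648620

Total orderings of the 57 votes with 51 for A: C(57, 51) = 36288252. By the Bertrand ballot formula (Cycle Lemma / reflection principle), the number of orderings in which A is strictly ahead of B throughout is (p − q)/(p + q) · C(p + q, p) = (51 − 6)/(51 + 6) · 36288252 = 28648620.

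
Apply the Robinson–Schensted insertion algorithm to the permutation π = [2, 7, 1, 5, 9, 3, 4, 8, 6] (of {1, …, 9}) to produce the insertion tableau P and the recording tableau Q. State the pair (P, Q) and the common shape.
P = [1, 3, 4, 6] / [2, 5, 8] / [7, 9];  Q = [1, 2, 5, 8] / [3, 4, 7] / [6, 9];  common shape = (4, 3, 2)

Row-insert the values π_1, π_2, … into P one at a time, bumping the leftmost entry strictly greater than the inserted value down to the next row. The recording tableau Q records, in position (i, j), the step at which that cell was added to P.
  Insert 2 (step 1): P = [2];  Q = [1]
  Insert 7 (step 2): P = [2, 7];  Q = [1, 2]
  Insert 1 (step 3): P = [1, 7] / [2];  Q = [1, 2] / [3]
  Insert 5 (step 4): P = [1, 5] / [2, 7];  Q = [1, 2] / [3, 4]
  Insert 9 (step 5): P = [1, 5, 9] / [2, 7];  Q = [1, 2, 5] / [3, 4]
  Insert 3 (step 6): P = [1, 3, 9] / [2, 5] / [7];  Q = [1, 2, 5] / [3, 4] / [6]
  Insert 4 (step 7): P = [1, 3, 4] / [2, 5, 9] / [7];  Q = [1, 2, 5] / [3, 4, 7] / [6]
  Insert 8 (step 8): P = [1, 3, 4, 8] / [2, 5, 9] / [7];  Q = [1, 2, 5, 8] / [3, 4, 7] / [6]
  Insert 6 (step 9): P = [1, 3, 4, 6] / [2, 5, 8] / [7, 9];  Q = [1, 2, 5, 8] / [3, 4, 7] / [6, 9]
Final shape: (4, 3, 2).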